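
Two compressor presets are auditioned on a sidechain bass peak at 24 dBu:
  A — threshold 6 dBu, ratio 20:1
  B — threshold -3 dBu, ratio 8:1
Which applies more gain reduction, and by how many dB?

B, by 6.525 dB

A: 18 dB over, compressed to 0.9 dB over, so 17.1 dB of GR.
B: 27 dB over, compressed to 3.375 dB over, so 23.625 dB of GR.
B applies 6.525 dB more gain reduction.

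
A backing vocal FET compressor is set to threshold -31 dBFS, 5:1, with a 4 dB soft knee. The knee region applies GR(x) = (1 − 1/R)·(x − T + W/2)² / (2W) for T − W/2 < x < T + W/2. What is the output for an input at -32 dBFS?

-32.1 dBFS

x − T + W/2 = -32 − (-31) + 2 = 1.
GR = (1 − 1/5) × 1² / 8 = 0.8 × 1 / 8 = 0.1 dB.
Output = -32 − 0.1 = -32.1 dBFS.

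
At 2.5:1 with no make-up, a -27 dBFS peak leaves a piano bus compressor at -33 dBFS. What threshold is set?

-37 dBFS

Let T be the threshold. Output overshoot = (input overshoot)/R, so -33 − T = (-27 − T)/2.5.
2.5·(-33 − T) = -27 − T → 1.5·T = -82.5 − (-27) = -55.5.
T = -55.5/1.5 = -37 dBFS.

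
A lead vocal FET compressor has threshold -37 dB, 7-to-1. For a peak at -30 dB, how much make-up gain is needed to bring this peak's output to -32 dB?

Overshoot 7 dB → 7/7 = 1 dB after compression, so the compressed level is -37 + 1 = -36 dB.
Make-up = target − compressed = -32 − (-36) = 4 dB.

4 dB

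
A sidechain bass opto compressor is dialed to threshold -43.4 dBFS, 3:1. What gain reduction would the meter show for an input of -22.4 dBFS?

Overshoot = -22.4 − (-43.4) = 21 dB.
After 3:1 compression the overshoot becomes 21/3 = 7 dB.
So the signal is attenuated by 21 − 7 = 14 dB.

14 dB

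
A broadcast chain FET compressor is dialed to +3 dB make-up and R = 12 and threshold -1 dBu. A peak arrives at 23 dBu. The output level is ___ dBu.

23 dBu sits 24 dB over threshold.
12:1 compression reduces that to 24/12 = 2 dB over.
That puts the output at 1 dBu; make-up adds 3 dB, giving 4 dBu.

4 dBu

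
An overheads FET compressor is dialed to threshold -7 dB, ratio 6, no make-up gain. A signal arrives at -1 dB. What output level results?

-6 dB

-1 dB sits 6 dB over threshold.
At 6:1 the overshoot is divided by 6, leaving 1 dB above threshold.
That puts the output at -6 dB.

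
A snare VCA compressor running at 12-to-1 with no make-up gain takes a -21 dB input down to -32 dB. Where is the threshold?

-33 dB

Gain reduction = -21 − (-32) = 11 dB; output overshoot = GR / (R − 1) = 11 / 11 = 1 dB.
Threshold = output − output overshoot = -32 − 1 = -33 dB.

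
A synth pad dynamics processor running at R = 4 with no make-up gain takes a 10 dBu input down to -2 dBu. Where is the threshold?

Input is 16 dB above T (since output overshoot × R = input overshoot: (-2 − T)·4 = 10 − T gives T = -6 dBu).
Check: -6 + (10 − (-6))/4 = -6 + 4 = -2 dBu. ✓

-6 dBu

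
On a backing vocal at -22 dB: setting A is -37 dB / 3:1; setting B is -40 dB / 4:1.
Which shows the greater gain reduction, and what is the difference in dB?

A: GR = 15 − 15/3 = 10 dB.
B: GR = 18 − 18/4 = 13.5 dB.
Difference: 3.5 dB in favour of B.

B, by 3.5 dB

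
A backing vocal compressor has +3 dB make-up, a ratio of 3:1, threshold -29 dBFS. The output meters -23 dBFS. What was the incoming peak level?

Remove make-up: -23 − 3 = -26 dBFS.
The compressed level sits -26 − (-29) = 3 dB over threshold.
Undo the ratio: input overshoot = 3 × 3 = 9 dB, giving input = -20 dBFS.

-20 dBFS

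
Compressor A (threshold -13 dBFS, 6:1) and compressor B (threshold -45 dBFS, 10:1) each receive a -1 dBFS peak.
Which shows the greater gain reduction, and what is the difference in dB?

A: overshoot 12 dB → output overshoot 2 dB → GR 10 dB.
B: overshoot 44 dB → output overshoot 4.4 dB → GR 39.6 dB.
B applies 29.6 dB more gain reduction.

B, by 29.6 dB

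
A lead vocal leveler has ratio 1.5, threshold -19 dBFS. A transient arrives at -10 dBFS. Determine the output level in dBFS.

-13 dBFS

-10 dBFS sits 9 dB over threshold.
The 9 dB excess becomes 6 dB after 1.5:1 reduction.
That puts the output at -13 dBFS.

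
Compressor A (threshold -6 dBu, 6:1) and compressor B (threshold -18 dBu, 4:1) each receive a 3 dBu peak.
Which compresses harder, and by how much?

B, by 8.25 dB

A: overshoot 9 dB → output overshoot 1.5 dB → GR 7.5 dB.
B: overshoot 21 dB → output overshoot 5.25 dB → GR 15.75 dB.
Difference: 8.25 dB in favour of B.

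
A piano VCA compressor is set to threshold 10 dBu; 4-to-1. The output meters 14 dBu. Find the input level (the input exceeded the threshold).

26 dBu

The compressed level sits 14 − 10 = 4 dB over threshold.
Before 4:1 compression the overshoot was 4 × 4 = 16 dB, so input = 10 + 16 = 26 dBu.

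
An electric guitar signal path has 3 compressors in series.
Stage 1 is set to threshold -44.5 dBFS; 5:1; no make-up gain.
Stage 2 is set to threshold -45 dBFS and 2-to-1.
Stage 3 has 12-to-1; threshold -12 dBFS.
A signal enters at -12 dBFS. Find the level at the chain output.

-41.5 dBFS

Stage 1: overshoot 32.5 dB → 32.5/5 = 6.5 dB → -38 dBFS.
Stage 2: overshoot 7 dB → 7/2 = 3.5 dB → -41.5 dBFS.
Stage 3: -41.5 dBFS is at or below the -12 dBFS threshold — no compression; output -41.5 dBFS.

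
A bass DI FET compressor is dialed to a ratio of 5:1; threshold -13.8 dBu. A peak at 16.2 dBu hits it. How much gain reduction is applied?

The signal is 30 dB above threshold.
At 5:1, output sits 30/5 = 6 dB above threshold.
GR = overshoot in − overshoot out = 30 − 6 = 24 dB.

24 dB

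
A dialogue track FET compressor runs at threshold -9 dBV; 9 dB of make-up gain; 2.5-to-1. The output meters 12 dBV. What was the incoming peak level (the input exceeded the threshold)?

21 dBV

Stripping the +9 dB make-up gives 3 dBV at the gain stage.
The compressed level sits 3 − (-9) = 12 dB over threshold.
Input overshoot = R × output overshoot = 30 dB → input = -9 + 30 = 21 dBV.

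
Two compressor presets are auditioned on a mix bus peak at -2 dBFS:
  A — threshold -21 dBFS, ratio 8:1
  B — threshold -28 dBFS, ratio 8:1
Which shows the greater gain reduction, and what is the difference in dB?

A: 19 dB over, compressed to 2.375 dB over, so 16.625 dB of GR.
B: 26 dB over, compressed to 3.25 dB over, so 22.75 dB of GR.
Difference: 6.125 dB in favour of B.

B, by 6.125 dB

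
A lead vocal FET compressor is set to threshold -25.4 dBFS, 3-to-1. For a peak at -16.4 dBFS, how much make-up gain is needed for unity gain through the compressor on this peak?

6 dB

The peak compresses to -25.4 + 9/3 = -22.4 dBFS.
To reach -16.4 dBFS requires -16.4 − (-22.4) = 6 dB of make-up.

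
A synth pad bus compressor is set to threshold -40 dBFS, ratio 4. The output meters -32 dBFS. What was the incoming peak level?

Post-compression overshoot = -32 − (-40) = 8 dB.
Input overshoot = R × output overshoot = 32 dB → input = -40 + 32 = -8 dBFS.

-8 dBFS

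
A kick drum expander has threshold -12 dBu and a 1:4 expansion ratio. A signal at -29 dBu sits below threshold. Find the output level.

-80 dBu

The input is 17 dB below the -12 dBu threshold.
A 1:4 expander multiplies undershoot by 4: 17 × 4 = 68 dB below threshold.
Output = -12 − 68 = -80 dBu.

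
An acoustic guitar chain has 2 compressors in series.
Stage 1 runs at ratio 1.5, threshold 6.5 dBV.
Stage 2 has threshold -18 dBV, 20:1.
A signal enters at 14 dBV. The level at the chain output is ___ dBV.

Stage 1: 7.5 dB above 6.5 dBV, reduced 1.5:1 to 5 dB above → 11.5 dBV.
Stage 2: 29.5 dB above -18 dBV, reduced 20:1 to 1.475 dB above → -16.525 dBV.

-16.525 dBV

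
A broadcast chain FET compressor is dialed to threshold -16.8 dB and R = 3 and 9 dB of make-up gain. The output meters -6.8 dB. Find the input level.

Remove make-up: -6.8 − 9 = -15.8 dB.
Post-compression overshoot = -15.8 − (-16.8) = 1 dB.
Before 3:1 compression the overshoot was 1 × 3 = 3 dB, so input = -16.8 + 3 = -13.8 dB.

-13.8 dB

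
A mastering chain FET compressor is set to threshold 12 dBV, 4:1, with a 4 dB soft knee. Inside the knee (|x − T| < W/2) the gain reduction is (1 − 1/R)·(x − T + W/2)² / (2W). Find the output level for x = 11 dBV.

10.90625 dBV

x − T + W/2 = 11 − 12 + 2 = 1.
GR = (1 − 1/4) × 1² / 8 = 0.75 × 1 / 8 = 0.09375 dB.
Output = 11 − 0.09375 = 10.90625 dBV.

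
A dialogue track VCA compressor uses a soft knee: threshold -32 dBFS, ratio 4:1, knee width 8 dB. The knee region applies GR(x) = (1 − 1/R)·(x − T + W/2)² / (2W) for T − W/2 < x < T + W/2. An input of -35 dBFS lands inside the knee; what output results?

x − T + W/2 = -35 − (-32) + 4 = 1.
GR = (1 − 1/4) × 1² / 16 = 0.75 × 1 / 16 = 0.046875 dB.
Output = -35 − 0.046875 = -35.046875 dBFS.

-35.046875 dBFS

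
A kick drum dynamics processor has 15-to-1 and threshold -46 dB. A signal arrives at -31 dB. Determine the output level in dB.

The input is 15 dB above the -46 dB threshold.
At 15:1 the overshoot is divided by 15, leaving 1 dB above threshold.
That puts the output at -45 dB.

-45 dB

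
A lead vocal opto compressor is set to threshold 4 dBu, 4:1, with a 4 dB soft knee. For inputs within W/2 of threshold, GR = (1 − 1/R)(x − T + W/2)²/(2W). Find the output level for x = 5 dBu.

x − T + W/2 = 5 − 4 + 2 = 3.
GR = (1 − 1/4) × 3² / 8 = 0.75 × 9 / 8 = 0.84375 dB.
Output = 5 − 0.84375 = 4.15625 dBu.

4.15625 dBu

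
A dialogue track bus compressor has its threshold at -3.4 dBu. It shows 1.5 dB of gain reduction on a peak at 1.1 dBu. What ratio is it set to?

1.5:1

Input overshoot = 1.1 − (-3.4) = 4.5 dB.
Output overshoot = 4.5 − 1.5 = 3 dB.
Ratio = input overshoot / output overshoot = 4.5 / 3 = 1.5.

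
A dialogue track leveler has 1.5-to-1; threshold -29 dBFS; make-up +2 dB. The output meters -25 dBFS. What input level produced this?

Remove make-up: -25 − 2 = -27 dBFS.
That's 2 dB above the -29 dBFS threshold.
Undo the ratio: input overshoot = 2 × 1.5 = 3 dB, giving input = -26 dBFS.

-26 dBFS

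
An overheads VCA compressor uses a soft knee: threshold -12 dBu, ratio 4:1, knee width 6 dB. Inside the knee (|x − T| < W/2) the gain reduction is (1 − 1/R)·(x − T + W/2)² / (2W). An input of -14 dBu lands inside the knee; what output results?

x − T + W/2 = -14 − (-12) + 3 = 1.
GR = (1 − 1/4) × 1² / 12 = 0.75 × 1 / 12 = 0.0625 dB.
Output = -14 − 0.0625 = -14.0625 dBu.

-14.0625 dBu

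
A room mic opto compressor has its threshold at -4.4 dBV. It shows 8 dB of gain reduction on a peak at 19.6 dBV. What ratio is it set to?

1.5:1

Input overshoot = 19.6 − (-4.4) = 24 dB.
Output overshoot = 24 − 8 = 16 dB.
Ratio = input overshoot / output overshoot = 24 / 16 = 1.5.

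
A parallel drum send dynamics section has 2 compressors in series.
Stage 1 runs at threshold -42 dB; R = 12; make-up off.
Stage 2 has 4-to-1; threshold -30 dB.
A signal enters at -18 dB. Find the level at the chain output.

Stage 1: 24 dB above -42 dB, reduced 12:1 to 2 dB above → -40 dB.
Stage 2: -40 dB ≤ -30 dB, so stage 2 doesn't engage; output -40 dB.

-40 dB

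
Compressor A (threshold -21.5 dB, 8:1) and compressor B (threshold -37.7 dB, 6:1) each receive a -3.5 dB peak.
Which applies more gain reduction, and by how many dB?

B, by 12.75 dB

A: overshoot 18 dB → output overshoot 2.25 dB → GR 15.75 dB.
B: overshoot 34.2 dB → output overshoot 5.7 dB → GR 28.5 dB.
B applies 12.75 dB more gain reduction.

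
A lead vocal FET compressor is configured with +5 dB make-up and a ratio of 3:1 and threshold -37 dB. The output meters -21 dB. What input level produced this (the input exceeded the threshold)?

-4 dB

Remove make-up: -21 − 5 = -26 dB.
That's 11 dB above the -37 dB threshold.
Input overshoot = R × output overshoot = 33 dB → input = -37 + 33 = -4 dB.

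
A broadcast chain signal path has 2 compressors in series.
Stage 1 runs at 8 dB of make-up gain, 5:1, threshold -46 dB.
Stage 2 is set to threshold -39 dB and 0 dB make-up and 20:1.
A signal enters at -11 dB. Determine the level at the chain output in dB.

Stage 1: -11 dB is 35 dB over -46 dB; at 5:1 that becomes 7 dB over, giving -39 dB; +8 dB make-up → -31 dB.
Stage 2: overshoot 8 dB → 8/20 = 0.4 dB → -38.6 dB.

-38.6 dB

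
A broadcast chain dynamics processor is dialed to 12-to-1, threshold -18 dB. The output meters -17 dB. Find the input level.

That's 1 dB above the -18 dB threshold.
Input overshoot = R × output overshoot = 12 dB → input = -18 + 12 = -6 dB.

-6 dB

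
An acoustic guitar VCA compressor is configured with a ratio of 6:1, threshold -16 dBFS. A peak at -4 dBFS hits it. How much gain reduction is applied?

10 dB

-4 dBFS exceeds the threshold by 12 dB.
A 6:1 ratio leaves 2 dB of that excess.
So the signal is attenuated by 12 − 2 = 10 dB.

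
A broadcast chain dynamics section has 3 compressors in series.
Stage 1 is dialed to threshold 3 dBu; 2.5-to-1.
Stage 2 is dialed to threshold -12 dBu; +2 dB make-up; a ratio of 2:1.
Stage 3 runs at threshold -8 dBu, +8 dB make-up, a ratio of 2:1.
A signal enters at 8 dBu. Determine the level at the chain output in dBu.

Stage 1: 8 dBu is 5 dB over 3 dBu; at 2.5:1 that becomes 2 dB over, giving 5 dBu.
Stage 2: 5 dBu is 17 dB over -12 dBu; at 2:1 that becomes 8.5 dB over, giving -3.5 dBu; +2 dB make-up → -1.5 dBu.
Stage 3: -1.5 dBu is 6.5 dB over -8 dBu; at 2:1 that becomes 3.25 dB over, giving -4.75 dBu; +8 dB make-up → 3.25 dBu.

3.25 dBu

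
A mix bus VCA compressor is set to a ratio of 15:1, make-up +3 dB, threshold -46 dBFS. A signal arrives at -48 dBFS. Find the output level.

-45 dBFS

-48 dBFS is 2 dB below the -46 dBFS threshold, so no gain reduction is applied.
Make-up gain adds 3 dB: -48 + 3 = -45 dBFS.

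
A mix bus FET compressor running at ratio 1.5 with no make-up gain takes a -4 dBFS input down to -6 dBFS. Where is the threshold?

Let T be the threshold. Output overshoot = (input overshoot)/R, so -6 − T = (-4 − T)/1.5.
1.5·(-6 − T) = -4 − T → 0.5·T = -9 − (-4) = -5.
T = -5/0.5 = -10 dBFS.

-10 dBFS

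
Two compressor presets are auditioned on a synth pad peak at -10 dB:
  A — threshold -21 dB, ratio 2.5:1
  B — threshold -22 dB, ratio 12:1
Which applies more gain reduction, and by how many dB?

A: overshoot 11 dB → output overshoot 4.4 dB → GR 6.6 dB.
B: overshoot 12 dB → output overshoot 1 dB → GR 11 dB.
B reduces 4.4 dB more.

B, by 4.4 dB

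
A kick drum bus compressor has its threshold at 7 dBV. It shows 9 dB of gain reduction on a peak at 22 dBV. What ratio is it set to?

2.5:1

Input overshoot = 22 − 7 = 15 dB.
Output overshoot = 15 − 9 = 6 dB.
Ratio = input overshoot / output overshoot = 15 / 6 = 2.5.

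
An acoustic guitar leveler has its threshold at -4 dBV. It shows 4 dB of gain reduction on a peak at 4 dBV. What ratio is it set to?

2:1

Input overshoot = 4 − (-4) = 8 dB.
Output overshoot = 8 − 4 = 4 dB.
Ratio = input overshoot / output overshoot = 8 / 4 = 2.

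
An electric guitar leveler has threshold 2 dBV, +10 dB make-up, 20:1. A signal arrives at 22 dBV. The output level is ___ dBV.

13 dBV

The input is 20 dB above the 2 dBV threshold.
At 20:1 the overshoot is divided by 20, leaving 1 dB above threshold.
That puts the output at 3 dBV; make-up adds 10 dB, giving 13 dBV.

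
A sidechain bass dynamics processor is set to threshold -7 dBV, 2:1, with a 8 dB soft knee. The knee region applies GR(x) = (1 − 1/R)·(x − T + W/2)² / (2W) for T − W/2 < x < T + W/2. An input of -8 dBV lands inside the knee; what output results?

x − T + W/2 = -8 − (-7) + 4 = 3.
GR = (1 − 1/2) × 3² / 16 = 0.5 × 9 / 16 = 0.28125 dB.
Output = -8 − 0.28125 = -8.28125 dBV.

-8.28125 dBV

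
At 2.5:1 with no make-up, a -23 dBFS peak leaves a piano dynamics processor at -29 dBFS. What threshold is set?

-33 dBFS

Gain reduction = -23 − (-29) = 6 dB; output overshoot = GR / (R − 1) = 6 / 1.5 = 4 dB.
Threshold = output − output overshoot = -29 − 4 = -33 dBFS.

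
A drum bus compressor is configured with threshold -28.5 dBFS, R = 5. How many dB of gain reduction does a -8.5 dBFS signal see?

16 dB

-8.5 dBFS exceeds the threshold by 20 dB.
After 5:1 compression the overshoot becomes 20/5 = 4 dB.
GR = overshoot in − overshoot out = 20 − 4 = 16 dB.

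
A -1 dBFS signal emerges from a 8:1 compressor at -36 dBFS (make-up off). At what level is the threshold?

Input is 40 dB above T (since output overshoot × R = input overshoot: (-36 − T)·8 = -1 − T gives T = -41 dBFS).
Check: -41 + (-1 − (-41))/8 = -41 + 5 = -36 dBFS. ✓

-41 dBFS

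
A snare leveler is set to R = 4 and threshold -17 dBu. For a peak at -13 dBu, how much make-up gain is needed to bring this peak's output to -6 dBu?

10 dB

Without make-up, output = threshold + overshoot/4 = -17 + 1 = -16 dBu.
Gap to target: 10 dB.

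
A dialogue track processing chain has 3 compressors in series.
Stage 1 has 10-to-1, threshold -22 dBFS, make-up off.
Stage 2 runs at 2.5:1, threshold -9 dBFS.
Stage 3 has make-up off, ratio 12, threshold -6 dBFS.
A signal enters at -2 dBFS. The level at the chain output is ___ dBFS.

Stage 1: 20 dB above -22 dBFS, reduced 10:1 to 2 dB above → -20 dBFS.
Stage 2: -20 dBFS is at or below the -9 dBFS threshold — no compression; output -20 dBFS.
Stage 3: -20 dBFS ≤ -6 dBFS, so stage 3 doesn't engage; output -20 dBFS.

-20 dBFS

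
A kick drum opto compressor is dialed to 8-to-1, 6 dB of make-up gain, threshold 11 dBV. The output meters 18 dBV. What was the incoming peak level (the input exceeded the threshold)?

Stripping the +6 dB make-up gives 12 dBV at the gain stage.
The compressed level sits 12 − 11 = 1 dB over threshold.
Undo the ratio: input overshoot = 1 × 8 = 8 dB, giving input = 19 dBV.

19 dBV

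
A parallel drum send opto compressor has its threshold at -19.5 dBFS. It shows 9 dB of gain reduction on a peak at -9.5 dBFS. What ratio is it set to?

Input overshoot = -9.5 − (-19.5) = 10 dB.
Output overshoot = 10 − 9 = 1 dB.
Ratio = input overshoot / output overshoot = 10 / 1 = 10.

10:1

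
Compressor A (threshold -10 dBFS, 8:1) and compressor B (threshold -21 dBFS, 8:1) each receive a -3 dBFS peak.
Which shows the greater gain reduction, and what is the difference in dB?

B, by 9.625 dB

A: 7 dB over, compressed to 0.875 dB over, so 6.125 dB of GR.
B: 18 dB over, compressed to 2.25 dB over, so 15.75 dB of GR.
B applies 9.625 dB more gain reduction.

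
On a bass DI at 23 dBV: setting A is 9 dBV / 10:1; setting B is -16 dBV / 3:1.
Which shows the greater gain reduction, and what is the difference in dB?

B, by 13.4 dB

A: 14 dB over, compressed to 1.4 dB over, so 12.6 dB of GR.
B: 39 dB over, compressed to 13 dB over, so 26 dB of GR.
B reduces 13.4 dB more.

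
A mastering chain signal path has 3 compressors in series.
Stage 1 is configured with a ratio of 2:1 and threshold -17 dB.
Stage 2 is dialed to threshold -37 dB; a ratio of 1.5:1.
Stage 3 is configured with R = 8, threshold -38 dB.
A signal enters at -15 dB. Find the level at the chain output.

Stage 1: -15 dB is 2 dB over -17 dB; at 2:1 that becomes 1 dB over, giving -16 dB.
Stage 2: 21 dB above -37 dB, reduced 1.5:1 to 14 dB above → -23 dB.
Stage 3: 15 dB above -38 dB, reduced 8:1 to 1.875 dB above → -36.125 dB.

-36.125 dB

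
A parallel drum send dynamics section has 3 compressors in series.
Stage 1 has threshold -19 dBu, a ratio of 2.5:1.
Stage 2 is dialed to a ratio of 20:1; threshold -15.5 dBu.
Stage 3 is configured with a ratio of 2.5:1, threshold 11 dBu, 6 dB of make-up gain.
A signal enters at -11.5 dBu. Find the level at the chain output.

-10 dBu

Stage 1: -11.5 dBu is 7.5 dB over -19 dBu; at 2.5:1 that becomes 3 dB over, giving -16 dBu.
Stage 2: -16 dBu ≤ -15.5 dBu, so stage 2 doesn't engage; output -16 dBu.
Stage 3: below threshold (-16 ≤ 11); passes unchanged; make-up brings it to -10 dBu.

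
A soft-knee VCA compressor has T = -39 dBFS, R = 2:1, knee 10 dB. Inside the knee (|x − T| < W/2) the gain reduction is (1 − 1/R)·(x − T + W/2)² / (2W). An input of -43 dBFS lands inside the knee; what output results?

-43.025 dBFS

x − T + W/2 = -43 − (-39) + 5 = 1.
GR = (1 − 1/2) × 1² / 20 = 0.5 × 1 / 20 = 0.025 dB.
Output = -43 − 0.025 = -43.025 dBFS.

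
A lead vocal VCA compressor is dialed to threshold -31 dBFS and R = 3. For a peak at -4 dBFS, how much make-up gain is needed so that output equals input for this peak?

The peak compresses to -31 + 27/3 = -22 dBFS.
To reach -4 dBFS requires -4 − (-22) = 18 dB of make-up.

18 dB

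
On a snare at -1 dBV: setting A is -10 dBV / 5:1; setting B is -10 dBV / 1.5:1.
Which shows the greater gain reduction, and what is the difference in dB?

A: overshoot 9 dB → output overshoot 1.8 dB → GR 7.2 dB.
B: overshoot 9 dB → output overshoot 6 dB → GR 3 dB.
A reduces 4.2 dB more.

A, by 4.2 dB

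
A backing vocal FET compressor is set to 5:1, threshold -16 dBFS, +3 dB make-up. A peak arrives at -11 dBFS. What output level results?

-12 dBFS

Overshoot: -11 − (-16) = 5 dB.
The 5 dB excess becomes 1 dB after 5:1 reduction.
That puts the output at -15 dBFS; make-up adds 3 dB, giving -12 dBFS.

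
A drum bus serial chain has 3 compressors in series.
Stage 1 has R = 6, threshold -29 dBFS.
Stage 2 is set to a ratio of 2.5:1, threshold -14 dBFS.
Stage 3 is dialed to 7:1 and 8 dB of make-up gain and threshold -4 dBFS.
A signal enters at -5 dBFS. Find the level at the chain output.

-17 dBFS

Stage 1: 24 dB above -29 dBFS, reduced 6:1 to 4 dB above → -25 dBFS.
Stage 2: -25 dBFS is at or below the -14 dBFS threshold — no compression; output -25 dBFS.
Stage 3: -25 dBFS ≤ -4 dBFS, so stage 3 doesn't engage; make-up brings it to -17 dBFS.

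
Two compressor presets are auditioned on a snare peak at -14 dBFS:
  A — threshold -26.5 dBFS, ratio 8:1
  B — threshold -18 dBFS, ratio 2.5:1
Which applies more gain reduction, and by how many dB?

A: GR = 12.5 − 12.5/8 = 10.9375 dB.
B: GR = 4 − 4/2.5 = 2.4 dB.
Difference: 8.5375 dB in favour of A.

A, by 8.5375 dB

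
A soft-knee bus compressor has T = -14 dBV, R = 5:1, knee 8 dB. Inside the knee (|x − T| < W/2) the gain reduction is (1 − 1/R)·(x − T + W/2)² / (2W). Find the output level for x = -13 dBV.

-14.25 dBV

x − T + W/2 = -13 − (-14) + 4 = 5.
GR = (1 − 1/5) × 5² / 16 = 0.8 × 25 / 16 = 1.25 dB.
Output = -13 − 1.25 = -14.25 dBV.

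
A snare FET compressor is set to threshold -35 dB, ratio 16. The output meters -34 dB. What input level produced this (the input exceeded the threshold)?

-19 dB

Post-compression overshoot = -34 − (-35) = 1 dB.
Input overshoot = R × output overshoot = 16 dB → input = -35 + 16 = -19 dB.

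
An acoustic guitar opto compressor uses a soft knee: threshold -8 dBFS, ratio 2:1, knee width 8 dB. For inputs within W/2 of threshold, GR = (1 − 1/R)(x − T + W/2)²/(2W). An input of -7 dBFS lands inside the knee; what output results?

x − T + W/2 = -7 − (-8) + 4 = 5.
GR = (1 − 1/2) × 5² / 16 = 0.5 × 25 / 16 = 0.78125 dB.
Output = -7 − 0.78125 = -7.78125 dBFS.

-7.78125 dBFS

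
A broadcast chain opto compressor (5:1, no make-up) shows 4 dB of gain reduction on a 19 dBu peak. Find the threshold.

14 dBu

Input is 5 dB above T (since output overshoot × R = input overshoot: (15 − T)·5 = 19 − T gives T = 14 dBu).
Check: 14 + (19 − 14)/5 = 14 + 1 = 15 dBu. ✓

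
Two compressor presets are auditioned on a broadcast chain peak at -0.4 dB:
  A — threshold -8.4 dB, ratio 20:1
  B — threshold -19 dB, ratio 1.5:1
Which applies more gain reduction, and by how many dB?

A, by 1.4 dB

A: 8 dB over, compressed to 0.4 dB over, so 7.6 dB of GR.
B: 18.6 dB over, compressed to 12.4 dB over, so 6.2 dB of GR.
Difference: 1.4 dB in favour of A.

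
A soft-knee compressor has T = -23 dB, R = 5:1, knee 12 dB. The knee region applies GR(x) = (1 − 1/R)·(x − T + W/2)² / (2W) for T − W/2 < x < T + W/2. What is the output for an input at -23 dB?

x − T + W/2 = -23 − (-23) + 6 = 6.
GR = (1 − 1/5) × 6² / 24 = 0.8 × 36 / 24 = 1.2 dB.
Output = -23 − 1.2 = -24.2 dB.

-24.2 dB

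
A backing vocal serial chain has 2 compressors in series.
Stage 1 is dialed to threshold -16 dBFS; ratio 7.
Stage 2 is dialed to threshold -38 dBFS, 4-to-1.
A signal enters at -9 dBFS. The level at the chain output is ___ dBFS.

Stage 1: 7 dB above -16 dBFS, reduced 7:1 to 1 dB above → -15 dBFS.
Stage 2: overshoot 23 dB → 23/4 = 5.75 dB → -32.25 dBFS.

-32.25 dBFS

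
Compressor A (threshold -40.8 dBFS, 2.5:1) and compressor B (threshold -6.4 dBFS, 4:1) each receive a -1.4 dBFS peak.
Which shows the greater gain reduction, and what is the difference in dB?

A: GR = 39.4 − 39.4/2.5 = 23.64 dB.
B: GR = 5 − 5/4 = 3.75 dB.
Difference: 19.89 dB in favour of A.

A, by 19.89 dB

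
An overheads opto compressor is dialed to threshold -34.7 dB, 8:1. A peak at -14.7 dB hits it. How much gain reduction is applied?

Overshoot = -14.7 − (-34.7) = 20 dB.
At 8:1, output sits 20/8 = 2.5 dB above threshold.
Gain reduction = 20 − 2.5 = 17.5 dB.

17.5 dB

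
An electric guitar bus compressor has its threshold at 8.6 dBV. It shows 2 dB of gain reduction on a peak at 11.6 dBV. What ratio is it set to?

3:1

Input overshoot = 11.6 − 8.6 = 3 dB.
Output overshoot = 3 − 2 = 1 dB.
Ratio = input overshoot / output overshoot = 3 / 1 = 3.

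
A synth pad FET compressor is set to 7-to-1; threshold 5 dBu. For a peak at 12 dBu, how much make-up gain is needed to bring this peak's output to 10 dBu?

The peak compresses to 5 + 7/7 = 6 dBu.
To reach 10 dBu requires 10 − 6 = 4 dB of make-up.

4 dB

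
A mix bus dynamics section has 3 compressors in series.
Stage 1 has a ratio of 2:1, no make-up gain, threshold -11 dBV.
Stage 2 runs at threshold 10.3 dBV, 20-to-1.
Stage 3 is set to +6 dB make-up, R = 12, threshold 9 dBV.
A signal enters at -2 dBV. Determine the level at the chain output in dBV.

Stage 1: overshoot 9 dB → 9/2 = 4.5 dB → -6.5 dBV.
Stage 2: -6.5 dBV ≤ 10.3 dBV, so stage 2 doesn't engage; output -6.5 dBV.
Stage 3: -6.5 dBV is at or below the 9 dBV threshold — no compression; make-up brings it to -0.5 dBV.

-0.5 dBV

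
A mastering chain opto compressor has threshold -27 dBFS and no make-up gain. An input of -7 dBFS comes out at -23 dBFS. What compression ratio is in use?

Input overshoot = -7 − (-27) = 20 dB; output overshoot = -23 − (-27) = 4 dB.
Ratio = 20 / 4 = 5.

5:1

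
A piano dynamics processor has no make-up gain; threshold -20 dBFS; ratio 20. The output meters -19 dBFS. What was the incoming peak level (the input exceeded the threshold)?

Post-compression overshoot = -19 − (-20) = 1 dB.
Undo the ratio: input overshoot = 1 × 20 = 20 dB, giving input = 0 dBFS.

0 dBFS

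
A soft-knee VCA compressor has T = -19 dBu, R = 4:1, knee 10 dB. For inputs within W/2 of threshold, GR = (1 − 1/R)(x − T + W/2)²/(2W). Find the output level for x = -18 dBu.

-19.35 dBu

x − T + W/2 = -18 − (-19) + 5 = 6.
GR = (1 − 1/4) × 6² / 20 = 0.75 × 36 / 20 = 1.35 dB.
Output = -18 − 1.35 = -19.35 dBu.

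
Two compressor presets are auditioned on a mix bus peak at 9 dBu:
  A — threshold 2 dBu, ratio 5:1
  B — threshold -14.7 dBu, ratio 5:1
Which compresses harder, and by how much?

A: overshoot 7 dB → output overshoot 1.4 dB → GR 5.6 dB.
B: overshoot 23.7 dB → output overshoot 4.74 dB → GR 18.96 dB.
B reduces 13.36 dB more.

B, by 13.36 dB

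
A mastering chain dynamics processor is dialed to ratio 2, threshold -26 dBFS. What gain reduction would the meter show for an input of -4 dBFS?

The signal is 22 dB above threshold.
After 2:1 compression the overshoot becomes 22/2 = 11 dB.
GR = overshoot in − overshoot out = 22 − 11 = 11 dB.

11 dB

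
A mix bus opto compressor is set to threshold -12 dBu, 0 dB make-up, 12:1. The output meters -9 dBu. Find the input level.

24 dBu

Post-compression overshoot = -9 − (-12) = 3 dB.
Undo the ratio: input overshoot = 3 × 12 = 36 dB, giving input = 24 dBu.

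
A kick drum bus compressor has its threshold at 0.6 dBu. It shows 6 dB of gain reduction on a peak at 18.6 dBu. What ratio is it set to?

1.5:1

Input overshoot = 18.6 − 0.6 = 18 dB.
Output overshoot = 18 − 6 = 12 dB.
Ratio = input overshoot / output overshoot = 18 / 12 = 1.5.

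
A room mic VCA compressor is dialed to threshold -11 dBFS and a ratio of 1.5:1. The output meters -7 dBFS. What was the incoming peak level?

-5 dBFS

Post-compression overshoot = -7 − (-11) = 4 dB.
Before 1.5:1 compression the overshoot was 4 × 1.5 = 6 dB, so input = -11 + 6 = -5 dBFS.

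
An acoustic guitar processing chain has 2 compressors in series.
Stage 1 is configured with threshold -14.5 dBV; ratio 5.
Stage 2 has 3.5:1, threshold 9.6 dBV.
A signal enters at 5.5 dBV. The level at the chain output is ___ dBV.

-10.5 dBV

Stage 1: 20 dB above -14.5 dBV, reduced 5:1 to 4 dB above → -10.5 dBV.
Stage 2: -10.5 dBV is at or below the 9.6 dBV threshold — no compression; output -10.5 dBV.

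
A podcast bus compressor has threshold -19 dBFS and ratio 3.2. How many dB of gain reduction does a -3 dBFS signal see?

11 dB

The signal is 16 dB above threshold.
At 3.2:1, output sits 16/3.2 = 5 dB above threshold.
Gain reduction = 16 − 5 = 11 dB.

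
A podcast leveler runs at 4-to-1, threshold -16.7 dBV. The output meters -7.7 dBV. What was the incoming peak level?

The compressed level sits -7.7 − (-16.7) = 9 dB over threshold.
Undo the ratio: input overshoot = 9 × 4 = 36 dB, giving input = 19.3 dBV.

19.3 dBV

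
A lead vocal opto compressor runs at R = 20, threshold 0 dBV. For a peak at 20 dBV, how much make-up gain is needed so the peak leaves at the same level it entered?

19 dB

Without make-up, output = threshold + overshoot/20 = 0 + 1 = 1 dBV.
Gap to target: 19 dB.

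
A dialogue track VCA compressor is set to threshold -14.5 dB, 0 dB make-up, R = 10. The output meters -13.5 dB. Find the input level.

The compressed level sits -13.5 − (-14.5) = 1 dB over threshold.
Undo the ratio: input overshoot = 1 × 10 = 10 dB, giving input = -4.5 dB.

-4.5 dB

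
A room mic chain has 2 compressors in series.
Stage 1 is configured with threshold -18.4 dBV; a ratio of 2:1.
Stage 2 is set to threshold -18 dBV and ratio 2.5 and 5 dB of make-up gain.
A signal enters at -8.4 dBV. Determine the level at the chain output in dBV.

-11.16 dBV

Stage 1: -8.4 dBV is 10 dB over -18.4 dBV; at 2:1 that becomes 5 dB over, giving -13.4 dBV.
Stage 2: 4.6 dB above -18 dBV, reduced 2.5:1 to 1.84 dB above → -16.16 dBV; +5 dB make-up → -11.16 dBV.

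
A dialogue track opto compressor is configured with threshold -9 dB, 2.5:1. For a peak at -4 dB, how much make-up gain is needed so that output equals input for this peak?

Overshoot 5 dB → 5/2.5 = 2 dB after compression, so the compressed level is -9 + 2 = -7 dB.
Make-up = target − compressed = -4 − (-7) = 3 dB.

3 dB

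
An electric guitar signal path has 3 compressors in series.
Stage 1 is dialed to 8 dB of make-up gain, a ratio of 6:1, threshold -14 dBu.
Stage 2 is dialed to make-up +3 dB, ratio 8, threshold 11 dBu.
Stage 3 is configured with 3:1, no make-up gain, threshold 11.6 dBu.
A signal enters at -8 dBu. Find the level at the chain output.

Stage 1: 6 dB above -14 dBu, reduced 6:1 to 1 dB above → -13 dBu; +8 dB make-up → -5 dBu.
Stage 2: -5 dBu is at or below the 11 dBu threshold — no compression; make-up brings it to -2 dBu.
Stage 3: -2 dBu ≤ 11.6 dBu, so stage 3 doesn't engage; output -2 dBu.

-2 dBu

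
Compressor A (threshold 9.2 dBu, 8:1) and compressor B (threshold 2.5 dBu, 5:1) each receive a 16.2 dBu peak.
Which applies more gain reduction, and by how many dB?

B, by 4.835 dB

A: overshoot 7 dB → output overshoot 0.875 dB → GR 6.125 dB.
B: overshoot 13.7 dB → output overshoot 2.74 dB → GR 10.96 dB.
B applies 4.835 dB more gain reduction.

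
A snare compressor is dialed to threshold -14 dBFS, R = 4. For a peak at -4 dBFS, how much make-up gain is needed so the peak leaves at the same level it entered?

The peak compresses to -14 + 10/4 = -11.5 dBFS.
To reach -4 dBFS requires -4 − (-11.5) = 7.5 dB of make-up.

7.5 dB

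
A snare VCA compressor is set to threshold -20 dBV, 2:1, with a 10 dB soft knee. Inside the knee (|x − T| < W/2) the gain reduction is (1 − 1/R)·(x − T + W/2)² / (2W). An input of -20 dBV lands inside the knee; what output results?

-20.625 dBV

x − T + W/2 = -20 − (-20) + 5 = 5.
GR = (1 − 1/2) × 5² / 20 = 0.5 × 25 / 20 = 0.625 dB.
Output = -20 − 0.625 = -20.625 dBV.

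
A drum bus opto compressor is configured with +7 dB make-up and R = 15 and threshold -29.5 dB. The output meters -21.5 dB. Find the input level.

-14.5 dB

Remove make-up: -21.5 − 7 = -28.5 dB.
That's 1 dB above the -29.5 dB threshold.
Input overshoot = R × output overshoot = 15 dB → input = -29.5 + 15 = -14.5 dB.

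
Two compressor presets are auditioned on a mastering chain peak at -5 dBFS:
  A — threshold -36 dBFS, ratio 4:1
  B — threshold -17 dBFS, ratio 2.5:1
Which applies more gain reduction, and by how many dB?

A: 31 dB over, compressed to 7.75 dB over, so 23.25 dB of GR.
B: 12 dB over, compressed to 4.8 dB over, so 7.2 dB of GR.
Difference: 16.05 dB in favour of A.

A, by 16.05 dB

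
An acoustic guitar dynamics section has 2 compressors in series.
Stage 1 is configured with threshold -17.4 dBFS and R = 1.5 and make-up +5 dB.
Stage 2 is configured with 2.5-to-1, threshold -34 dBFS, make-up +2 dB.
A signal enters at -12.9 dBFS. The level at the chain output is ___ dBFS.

-22.16 dBFS

Stage 1: -12.9 dBFS is 4.5 dB over -17.4 dBFS; at 1.5:1 that becomes 3 dB over, giving -14.4 dBFS; +5 dB make-up → -9.4 dBFS.
Stage 2: -9.4 dBFS is 24.6 dB over -34 dBFS; at 2.5:1 that becomes 9.84 dB over, giving -24.16 dBFS; +2 dB make-up → -22.16 dBFS.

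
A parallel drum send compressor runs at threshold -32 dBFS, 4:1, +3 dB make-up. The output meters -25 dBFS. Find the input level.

Remove make-up: -25 − 3 = -28 dBFS.
That's 4 dB above the -32 dBFS threshold.
Before 4:1 compression the overshoot was 4 × 4 = 16 dB, so input = -32 + 16 = -16 dBFS.

-16 dBFS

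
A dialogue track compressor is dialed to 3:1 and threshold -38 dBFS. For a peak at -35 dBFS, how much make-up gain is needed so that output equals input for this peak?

2 dB

Overshoot 3 dB → 3/3 = 1 dB after compression, so the compressed level is -38 + 1 = -37 dBFS.
Make-up = target − compressed = -35 − (-37) = 2 dB.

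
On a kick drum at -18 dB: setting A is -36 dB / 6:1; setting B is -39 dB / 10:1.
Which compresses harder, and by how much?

A: GR = 18 − 18/6 = 15 dB.
B: GR = 21 − 21/10 = 18.9 dB.
B reduces 3.9 dB more.

B, by 3.9 dB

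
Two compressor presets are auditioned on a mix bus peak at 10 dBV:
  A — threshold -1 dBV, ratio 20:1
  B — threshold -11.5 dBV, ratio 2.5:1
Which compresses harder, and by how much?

B, by 2.45 dB

A: 11 dB over, compressed to 0.55 dB over, so 10.45 dB of GR.
B: 21.5 dB over, compressed to 8.6 dB over, so 12.9 dB of GR.
Difference: 2.45 dB in favour of B.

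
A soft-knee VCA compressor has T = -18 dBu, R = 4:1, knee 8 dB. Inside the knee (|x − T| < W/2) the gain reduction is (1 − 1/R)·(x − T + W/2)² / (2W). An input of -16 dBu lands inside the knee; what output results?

x − T + W/2 = -16 − (-18) + 4 = 6.
GR = (1 − 1/4) × 6² / 16 = 0.75 × 36 / 16 = 1.6875 dB.
Output = -16 − 1.6875 = -17.6875 dBu.

-17.6875 dBu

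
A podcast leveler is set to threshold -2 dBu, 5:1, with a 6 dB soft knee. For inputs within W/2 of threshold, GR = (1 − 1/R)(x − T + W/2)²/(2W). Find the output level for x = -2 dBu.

x − T + W/2 = -2 − (-2) + 3 = 3.
GR = (1 − 1/5) × 3² / 12 = 0.8 × 9 / 12 = 0.6 dB.
Output = -2 − 0.6 = -2.6 dBu.

-2.6 dBu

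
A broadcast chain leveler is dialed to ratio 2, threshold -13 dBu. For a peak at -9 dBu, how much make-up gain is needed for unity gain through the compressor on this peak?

Overshoot 4 dB → 4/2 = 2 dB after compression, so the compressed level is -13 + 2 = -11 dBu.
Make-up = target − compressed = -9 − (-11) = 2 dB.

2 dB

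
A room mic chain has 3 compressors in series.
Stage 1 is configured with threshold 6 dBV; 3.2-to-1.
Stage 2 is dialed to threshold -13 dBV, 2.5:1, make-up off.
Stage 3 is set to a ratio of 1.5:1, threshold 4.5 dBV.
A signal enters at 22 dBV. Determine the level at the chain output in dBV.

-3.4 dBV

Stage 1: overshoot 16 dB → 16/3.2 = 5 dB → 11 dBV.
Stage 2: 11 dBV is 24 dB over -13 dBV; at 2.5:1 that becomes 9.6 dB over, giving -3.4 dBV.
Stage 3: below threshold (-3.4 ≤ 4.5); passes unchanged; output -3.4 dBV.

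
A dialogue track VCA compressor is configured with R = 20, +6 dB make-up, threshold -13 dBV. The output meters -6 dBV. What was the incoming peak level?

7 dBV

Stripping the +6 dB make-up gives -12 dBV at the gain stage.
The compressed level sits -12 − (-13) = 1 dB over threshold.
Input overshoot = R × output overshoot = 20 dB → input = -13 + 20 = 7 dBV.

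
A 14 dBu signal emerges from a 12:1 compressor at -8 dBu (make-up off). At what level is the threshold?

Gain reduction = 14 − (-8) = 22 dB; output overshoot = GR / (R − 1) = 22 / 11 = 2 dB.
Threshold = output − output overshoot = -8 − 2 = -10 dBu.

-10 dBu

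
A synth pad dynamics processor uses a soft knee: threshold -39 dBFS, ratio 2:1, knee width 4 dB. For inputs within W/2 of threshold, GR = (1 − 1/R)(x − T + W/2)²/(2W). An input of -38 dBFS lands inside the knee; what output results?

-38.5625 dBFS

x − T + W/2 = -38 − (-39) + 2 = 3.
GR = (1 − 1/2) × 3² / 8 = 0.5 × 9 / 8 = 0.5625 dB.
Output = -38 − 0.5625 = -38.5625 dBFS.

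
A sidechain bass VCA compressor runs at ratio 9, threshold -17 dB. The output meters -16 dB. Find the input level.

-8 dB

Post-compression overshoot = -16 − (-17) = 1 dB.
Input overshoot = R × output overshoot = 9 dB → input = -17 + 9 = -8 dB.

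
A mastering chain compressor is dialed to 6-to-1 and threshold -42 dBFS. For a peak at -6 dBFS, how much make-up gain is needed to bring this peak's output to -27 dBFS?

9 dB

Overshoot 36 dB → 36/6 = 6 dB after compression, so the compressed level is -42 + 6 = -36 dBFS.
Make-up = target − compressed = -27 − (-36) = 9 dB.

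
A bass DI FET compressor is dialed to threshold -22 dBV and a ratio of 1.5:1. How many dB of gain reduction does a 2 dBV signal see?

8 dB

2 dBV exceeds the threshold by 24 dB.
After 1.5:1 compression the overshoot becomes 24/1.5 = 16 dB.
GR = overshoot in − overshoot out = 24 − 16 = 8 dB.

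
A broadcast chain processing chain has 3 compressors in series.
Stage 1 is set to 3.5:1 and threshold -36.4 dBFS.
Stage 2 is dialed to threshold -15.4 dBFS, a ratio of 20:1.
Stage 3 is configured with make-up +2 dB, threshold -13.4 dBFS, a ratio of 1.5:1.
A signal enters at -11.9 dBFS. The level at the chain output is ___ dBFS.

Stage 1: -11.9 dBFS is 24.5 dB over -36.4 dBFS; at 3.5:1 that becomes 7 dB over, giving -29.4 dBFS.
Stage 2: -29.4 dBFS ≤ -15.4 dBFS, so stage 2 doesn't engage; output -29.4 dBFS.
Stage 3: -29.4 dBFS is at or below the -13.4 dBFS threshold — no compression; make-up brings it to -27.4 dBFS.

-27.4 dBFS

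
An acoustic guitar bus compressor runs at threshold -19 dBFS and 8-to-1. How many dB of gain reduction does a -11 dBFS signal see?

Overshoot = -11 − (-19) = 8 dB.
At 8:1, output sits 8/8 = 1 dB above threshold.
So the signal is attenuated by 8 − 1 = 7 dB.

7 dB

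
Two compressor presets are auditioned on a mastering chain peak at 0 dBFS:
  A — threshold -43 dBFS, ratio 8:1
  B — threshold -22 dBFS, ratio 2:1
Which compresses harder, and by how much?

A, by 26.625 dB

A: overshoot 43 dB → output overshoot 5.375 dB → GR 37.625 dB.
B: overshoot 22 dB → output overshoot 11 dB → GR 11 dB.
Difference: 26.625 dB in favour of A.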